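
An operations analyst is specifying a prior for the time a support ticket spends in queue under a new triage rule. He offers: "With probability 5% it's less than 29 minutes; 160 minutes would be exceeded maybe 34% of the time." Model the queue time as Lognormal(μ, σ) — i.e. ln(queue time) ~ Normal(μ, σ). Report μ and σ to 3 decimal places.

If T ~ Lognormal(μ,σ) then ln T ~ Normal(μ,σ), so the p-quantile of ln T is μ + z_p·σ.
ln(29) = 3.367 and ln(160) = 5.075; z_{0.05} = -1.645, z_{0.66} = 0.4125.
σ = (5.075 − 3.367)/(0.4125 − (-1.645)) = 0.830.
μ = 3.367 − (-1.645)·0.830 = 4.733.

μ ≈ 4.733, σ ≈ 0.830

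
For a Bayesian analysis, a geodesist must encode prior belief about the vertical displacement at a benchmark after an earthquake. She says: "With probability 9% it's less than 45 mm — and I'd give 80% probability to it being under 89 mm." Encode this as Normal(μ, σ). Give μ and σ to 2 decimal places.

μ = 72.03, σ = 20.16

The p-quantile of Normal(μ,σ) is μ + z_p·σ, with z_{0.09} = -1.341 and z_{0.8} = 0.8416.
Eliminate σ: μ = (z₂·x₁ − z₁·x₂)/(z₂ − z₁) = (0.8416·45 − (-1.341)·89)/2.182 = 72.03.
Then σ = (x₂ − x₁)/(z₂ − z₁) = (89 − 45)/2.182 = 20.16.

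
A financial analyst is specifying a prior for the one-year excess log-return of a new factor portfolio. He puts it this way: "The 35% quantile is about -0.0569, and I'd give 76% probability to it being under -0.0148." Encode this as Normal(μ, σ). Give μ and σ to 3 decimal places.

μ = -0.042, σ = 0.039

The p-quantile of Normal(μ,σ) is μ + z_p·σ, with z_{0.35} = -0.3853 and z_{0.76} = 0.7063.
Eliminate σ: μ = (z₂·x₁ − z₁·x₂)/(z₂ − z₁) = (0.7063·-0.0569 − (-0.3853)·-0.0148)/1.092 = -0.042.
Then σ = (x₂ − x₁)/(z₂ − z₁) = (-0.0148 − -0.0569)/1.092 = 0.039.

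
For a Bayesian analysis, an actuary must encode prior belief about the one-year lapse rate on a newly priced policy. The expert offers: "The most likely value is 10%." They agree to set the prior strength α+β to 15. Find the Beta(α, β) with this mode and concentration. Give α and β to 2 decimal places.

For α,β > 1 the Beta mode is (α−1)/(α+β−2). With α+β = 15, the mode is (α−1)/13.
Set (α−1)/13 = 0.1 → α = 1 + 0.1·13 = 2.30.
β = 15 − α = 12.70.

α = 2.30, β = 12.70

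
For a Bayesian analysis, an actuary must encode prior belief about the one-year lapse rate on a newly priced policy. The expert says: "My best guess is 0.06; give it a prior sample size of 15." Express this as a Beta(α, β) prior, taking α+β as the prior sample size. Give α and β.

Under the effective-sample-size interpretation, Beta(α, β) has prior mean α/(α+β) and prior sample size α+β.
So α+β = 15 and α/(α+β) = 0.06, giving α = 0.06·15 = 0.9 and β = 15 − 0.9 = 14.1.

α = 0.9, β = 14.1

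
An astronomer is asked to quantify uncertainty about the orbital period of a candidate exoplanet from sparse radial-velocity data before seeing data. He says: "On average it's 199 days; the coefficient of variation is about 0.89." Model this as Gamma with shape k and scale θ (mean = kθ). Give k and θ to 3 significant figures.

For Gamma(k, scale θ): mean = kθ, variance = kθ², so CV = 1/√k.
CV = 0.89, hence k = 1/CV² = 1.26.
Then θ = mean/k = 199/1.26 = 158.

k ≈ 1.26, θ ≈ 158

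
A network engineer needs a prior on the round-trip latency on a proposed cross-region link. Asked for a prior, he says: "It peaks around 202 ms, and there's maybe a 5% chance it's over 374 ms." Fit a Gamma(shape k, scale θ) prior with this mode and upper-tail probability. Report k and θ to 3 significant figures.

Gamma(k,θ) with k>1 has mode (k−1)θ, so θ = 202/(k−1).
Need P(X < 374) = 0.95 with θ tied to k this way. Start at k = 2, θ = 202: P(X<374) ≈ 0.552.
Too low — raise k to concentrate. Iterating converges to k ≈ 8.34.
Then θ = 202/(8.34−1) ≈ 27.5.

k ≈ 8.34, θ ≈ 27.5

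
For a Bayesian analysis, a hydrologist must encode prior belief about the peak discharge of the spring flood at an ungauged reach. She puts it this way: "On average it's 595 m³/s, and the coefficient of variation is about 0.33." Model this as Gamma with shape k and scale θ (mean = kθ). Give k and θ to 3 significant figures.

For Gamma(k, scale θ): mean = kθ, variance = kθ², so CV = 1/√k.
CV = 0.33, hence k = 1/CV² = 9.18.
Then θ = mean/k = 595/9.18 = 64.8.

k ≈ 9.18, θ ≈ 64.8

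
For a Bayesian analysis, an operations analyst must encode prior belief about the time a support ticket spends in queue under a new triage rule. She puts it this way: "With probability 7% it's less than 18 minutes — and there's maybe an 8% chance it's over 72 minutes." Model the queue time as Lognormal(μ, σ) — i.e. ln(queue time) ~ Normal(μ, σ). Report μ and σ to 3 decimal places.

If T ~ Lognormal(μ,σ) then ln T ~ Normal(μ,σ), so the p-quantile of ln T is μ + z_p·σ.
ln(18) = 2.89 and ln(72) = 4.277; z_{0.07} = -1.476, z_{0.92} = 1.405.
σ = (4.277 − 2.89)/(1.405 − (-1.476)) = 0.481.
μ = 2.89 − (-1.476)·0.481 = 3.601.

μ ≈ 3.601, σ ≈ 0.481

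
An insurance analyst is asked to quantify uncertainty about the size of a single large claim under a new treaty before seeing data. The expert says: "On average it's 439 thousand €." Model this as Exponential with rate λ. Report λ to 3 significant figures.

λ ≈ 0.00228

Exponential mean = 1/λ, so λ = 1/439.0 = 0.00228.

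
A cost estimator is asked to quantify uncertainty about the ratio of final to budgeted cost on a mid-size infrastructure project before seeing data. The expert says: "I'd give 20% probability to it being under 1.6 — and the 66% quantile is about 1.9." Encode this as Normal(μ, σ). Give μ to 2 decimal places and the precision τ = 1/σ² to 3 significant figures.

μ = 1.80, τ = 17.5

For Normal(μ,σ), the p-quantile is μ + z_p·σ. Here z_{0.2} = -0.8416, z_{0.66} = 0.4125.
So 1.6 = μ − 0.8416σ and 1.9 = μ + 0.4125σ.
Subtracting: σ = (1.9 − 1.6)/(0.4125 − (-0.8416)) = 0.24.
Then μ = 1.6 − (-0.8416)·0.24 = 1.80.
Precision τ = 1/σ² = 1/0.2392² = 17.5.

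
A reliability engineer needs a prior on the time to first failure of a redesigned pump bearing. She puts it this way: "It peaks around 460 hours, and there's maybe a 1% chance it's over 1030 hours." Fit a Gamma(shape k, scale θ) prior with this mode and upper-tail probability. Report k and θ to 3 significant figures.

Gamma(k,θ) with k>1 has mode (k−1)θ, so θ = 460/(k−1).
Need P(X < 1030) = 0.99 with θ tied to k this way. Start at k = 2, θ = 460: P(X<1030) ≈ 0.655.
Too low — raise k to concentrate. Iterating converges to k ≈ 8.39.
Then θ = 460/(8.39−1) ≈ 62.2.

k ≈ 8.39, θ ≈ 62.2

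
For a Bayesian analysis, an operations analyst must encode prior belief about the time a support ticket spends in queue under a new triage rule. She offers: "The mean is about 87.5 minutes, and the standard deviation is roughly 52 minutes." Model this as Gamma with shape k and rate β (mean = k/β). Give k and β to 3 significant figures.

For Gamma(k, rate β): mean = k/β, variance = k/β², so CV = 1/√k.
CV = SD/mean = 52/87.5 = 0.5943, hence k = 1/CV² = 2.83.
Then β = k/mean = 2.83/87.5 = 0.0324.

k ≈ 2.83, β ≈ 0.0324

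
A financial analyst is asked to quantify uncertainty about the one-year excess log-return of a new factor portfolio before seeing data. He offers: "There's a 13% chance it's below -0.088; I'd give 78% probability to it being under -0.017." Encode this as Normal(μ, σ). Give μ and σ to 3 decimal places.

μ = -0.046, σ = 0.037

For Normal(μ,σ), the p-quantile is μ + z_p·σ. Here z_{0.13} = -1.126, z_{0.78} = 0.7722.
So -0.088 = μ − 1.126σ and -0.017 = μ + 0.7722σ.
Subtracting: σ = (-0.017 − -0.088)/(0.7722 − (-1.126)) = 0.037.
Then μ = -0.088 − (-1.126)·0.037 = -0.046.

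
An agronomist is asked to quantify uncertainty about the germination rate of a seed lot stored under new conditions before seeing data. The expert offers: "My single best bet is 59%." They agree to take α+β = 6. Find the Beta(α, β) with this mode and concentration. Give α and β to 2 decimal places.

For α,β > 1 the Beta mode is (α−1)/(α+β−2). With α+β = 6, the mode is (α−1)/4.
Set (α−1)/4 = 0.59 → α = 1 + 0.59·4 = 3.36.
β = 6 − α = 2.64.

α = 3.36, β = 2.64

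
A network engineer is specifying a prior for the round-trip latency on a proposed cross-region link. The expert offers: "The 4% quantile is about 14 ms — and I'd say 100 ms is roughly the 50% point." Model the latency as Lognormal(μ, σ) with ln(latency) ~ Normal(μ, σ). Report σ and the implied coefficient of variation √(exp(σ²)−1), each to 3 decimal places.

If T ~ Lognormal(μ,σ) then ln T ~ Normal(μ,σ), so the p-quantile of ln T is μ + z_p·σ.
ln(14) = 2.639 and ln(100) = 4.605; z_{0.04} = -1.751, z_{0.5} = 0.
σ = (4.605 − 2.639)/(0 − (-1.751)) = 1.123.
μ = 2.639 − (-1.751)·1.123 = 4.605.
CV = √(exp(σ²)−1) = √(exp(1.2612)−1) = 1.591.

σ ≈ 1.123, CV ≈ 1.591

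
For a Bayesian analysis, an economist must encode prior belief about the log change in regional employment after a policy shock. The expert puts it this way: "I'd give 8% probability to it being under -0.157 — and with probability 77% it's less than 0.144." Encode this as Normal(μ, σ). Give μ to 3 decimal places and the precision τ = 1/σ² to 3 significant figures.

μ = 0.040, τ = 50.7

For Normal(μ,σ), the p-quantile is μ + z_p·σ. Here z_{0.08} = -1.405, z_{0.77} = 0.7388.
So -0.157 = μ − 1.405σ and 0.144 = μ + 0.7388σ.
Subtracting: σ = (0.144 − -0.157)/(0.7388 − (-1.405)) = 0.140.
Then μ = -0.157 − (-1.405)·0.140 = 0.040.
Precision τ = 1/σ² = 1/0.1404² = 50.7.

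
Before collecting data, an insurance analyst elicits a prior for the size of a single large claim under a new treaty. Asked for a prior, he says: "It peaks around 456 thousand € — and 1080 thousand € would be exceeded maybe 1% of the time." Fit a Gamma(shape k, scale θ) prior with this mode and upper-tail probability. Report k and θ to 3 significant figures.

k ≈ 7.39, θ ≈ 71.4

Gamma(k,θ) with k>1 has mode (k−1)θ, so θ = 456/(k−1).
Need P(X < 1080) = 0.99 with θ tied to k this way. Start at k = 2, θ = 456: P(X<1080) ≈ 0.685.
Too low — raise k to concentrate. Iterating converges to k ≈ 7.39.
Then θ = 456/(7.39−1) ≈ 71.4.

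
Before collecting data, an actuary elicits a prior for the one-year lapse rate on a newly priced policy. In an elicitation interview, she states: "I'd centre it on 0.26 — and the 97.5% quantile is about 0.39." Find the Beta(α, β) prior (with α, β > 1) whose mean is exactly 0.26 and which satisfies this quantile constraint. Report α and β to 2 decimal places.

With mean 0.26 fixed, write α = 0.26s, β = 0.74s where s = α+β.
Need P(θ < 0.39) = 0.975 under Beta(0.26s, 0.74s). Normal approximation: (q−m)/√(m(1−m)/s) ≈ z_{0.975} = 1.96, so s ≈ 0.26·0.74·(1.96)²/(0.39−0.26)² = 43.7.
At s = 43.7: P(θ<0.39) ≈ 0.968. Adjusting to match 0.975 gives s ≈ 49.04.
So α = 0.26·49.04 ≈ 12.75, β = 0.74·49.04 ≈ 36.29.

α ≈ 12.75, β ≈ 36.29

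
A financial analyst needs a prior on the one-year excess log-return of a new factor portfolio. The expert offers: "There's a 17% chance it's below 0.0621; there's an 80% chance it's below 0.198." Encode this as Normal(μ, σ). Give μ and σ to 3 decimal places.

μ = 0.134, σ = 0.076

For Normal(μ,σ), the p-quantile is μ + z_p·σ. Here z_{0.17} = -0.9542, z_{0.8} = 0.8416.
So 0.0621 = μ − 0.9542σ and 0.198 = μ + 0.8416σ.
Subtracting: σ = (0.198 − 0.0621)/(0.8416 − (-0.9542)) = 0.076.
Then μ = 0.0621 − (-0.9542)·0.076 = 0.134.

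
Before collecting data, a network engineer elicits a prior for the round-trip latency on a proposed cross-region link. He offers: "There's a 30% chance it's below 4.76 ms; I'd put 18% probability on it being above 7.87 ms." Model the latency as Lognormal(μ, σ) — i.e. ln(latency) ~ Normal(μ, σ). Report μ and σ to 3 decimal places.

μ ≈ 1.743, σ ≈ 0.349

If T ~ Lognormal(μ,σ) then ln T ~ Normal(μ,σ), so the p-quantile of ln T is μ + z_p·σ.
ln(4.76) = 1.56 and ln(7.87) = 2.063; z_{0.3} = -0.5244, z_{0.82} = 0.9154.
σ = (2.063 − 1.56)/(0.9154 − (-0.5244)) = 0.349.
μ = 1.56 − (-0.5244)·0.349 = 1.743.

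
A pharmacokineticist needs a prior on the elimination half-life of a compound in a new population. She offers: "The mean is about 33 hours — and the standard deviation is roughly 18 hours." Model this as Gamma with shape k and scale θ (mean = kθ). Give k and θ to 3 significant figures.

k ≈ 3.36, θ ≈ 9.82

For Gamma(k, scale θ): mean = kθ, variance = kθ², so CV = 1/√k.
CV = SD/mean = 18/33 = 0.5455, hence k = 1/CV² = 3.36.
Then θ = mean/k = 33/3.36 = 9.82.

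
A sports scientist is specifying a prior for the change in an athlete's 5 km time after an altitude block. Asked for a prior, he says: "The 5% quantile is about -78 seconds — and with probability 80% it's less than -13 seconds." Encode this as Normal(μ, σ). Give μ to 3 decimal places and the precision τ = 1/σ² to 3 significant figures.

The p-quantile of Normal(μ,σ) is μ + z_p·σ, with z_{0.05} = -1.645 and z_{0.8} = 0.8416.
Eliminate σ: μ = (z₂·x₁ − z₁·x₂)/(z₂ − z₁) = (0.8416·-78 − (-1.645)·-13)/2.486 = -35.001.
Then σ = (x₂ − x₁)/(z₂ − z₁) = (-13 − -78)/2.486 = 26.141.
Precision τ = 1/σ² = 1/26.14² = 0.00146.

μ = -35.001, τ = 0.00146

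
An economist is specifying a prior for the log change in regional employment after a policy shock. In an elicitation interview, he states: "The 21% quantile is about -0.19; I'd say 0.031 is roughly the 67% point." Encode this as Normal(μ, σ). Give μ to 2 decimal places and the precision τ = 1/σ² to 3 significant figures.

μ = -0.05, τ = 31.8

For Normal(μ,σ), the p-quantile is μ + z_p·σ. Here z_{0.21} = -0.8064, z_{0.67} = 0.4399.
So -0.19 = μ − 0.8064σ and 0.031 = μ + 0.4399σ.
Subtracting: σ = (0.031 − -0.19)/(0.4399 − (-0.8064)) = 0.18.
Then μ = -0.19 − (-0.8064)·0.18 = -0.05.
Precision τ = 1/σ² = 1/0.1773² = 31.8.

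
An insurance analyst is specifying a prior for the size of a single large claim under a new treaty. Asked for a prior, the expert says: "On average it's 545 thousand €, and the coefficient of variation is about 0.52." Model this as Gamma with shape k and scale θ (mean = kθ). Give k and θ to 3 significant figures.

k ≈ 3.7, θ ≈ 147

For Gamma(k, scale θ): mean = kθ, variance = kθ², so CV = 1/√k.
CV = 0.52, hence k = 1/CV² = 3.7.
Then θ = mean/k = 545/3.7 = 147.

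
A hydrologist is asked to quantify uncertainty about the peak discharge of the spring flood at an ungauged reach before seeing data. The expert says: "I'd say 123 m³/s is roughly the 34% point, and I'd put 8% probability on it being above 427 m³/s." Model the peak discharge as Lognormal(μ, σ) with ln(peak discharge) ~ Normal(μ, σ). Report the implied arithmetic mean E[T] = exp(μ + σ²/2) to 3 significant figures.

If T ~ Lognormal(μ,σ) then ln T ~ Normal(μ,σ), so the p-quantile of ln T is μ + z_p·σ.
ln(123) = 4.812 and ln(427) = 6.057; z_{0.34} = -0.4125, z_{0.92} = 1.405.
σ = (6.057 − 4.812)/(1.405 − (-0.4125)) = 0.685.
μ = 4.812 − (-0.4125)·0.685 = 5.095.
E[T] = exp(μ + σ²/2) = exp(5.095 + 0.2345) = 206 m³/s.

E[T] ≈ 206 m³/s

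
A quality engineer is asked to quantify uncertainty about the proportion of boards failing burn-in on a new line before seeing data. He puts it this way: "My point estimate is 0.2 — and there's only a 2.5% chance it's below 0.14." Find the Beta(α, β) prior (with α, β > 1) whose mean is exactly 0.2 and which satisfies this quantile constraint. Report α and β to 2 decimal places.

α ≈ 29.83, β ≈ 119.31

With mean 0.2 fixed, write α = 0.2s, β = 0.8s where s = α+β.
Need P(θ < 0.14) = 0.025 under Beta(0.2s, 0.8s). Normal approximation: (q−m)/√(m(1−m)/s) ≈ z_{0.025} = -1.96, so s ≈ 0.2·0.8·(-1.96)²/(0.14−0.2)² = 170.7.
At s = 170.7: P(θ<0.14) ≈ 0.018. Adjusting to match 0.025 gives s ≈ 149.14.
So α = 0.2·149.14 ≈ 29.83, β = 0.8·149.14 ≈ 119.31.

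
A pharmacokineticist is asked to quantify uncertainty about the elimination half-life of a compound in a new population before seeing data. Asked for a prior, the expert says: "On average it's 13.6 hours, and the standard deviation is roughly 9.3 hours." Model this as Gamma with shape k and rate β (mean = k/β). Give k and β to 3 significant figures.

k ≈ 2.14, β ≈ 0.157

For Gamma(k, rate β): mean = k/β, variance = k/β², so CV = 1/√k.
CV = SD/mean = 9.3/13.6 = 0.6838, hence k = 1/CV² = 2.14.
Then β = k/mean = 2.14/13.6 = 0.157.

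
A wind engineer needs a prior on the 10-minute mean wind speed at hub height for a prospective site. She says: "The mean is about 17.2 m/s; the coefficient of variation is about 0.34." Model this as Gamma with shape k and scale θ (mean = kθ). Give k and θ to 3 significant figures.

For Gamma(k, scale θ): mean = kθ, variance = kθ², so CV = 1/√k.
CV = 0.34, hence k = 1/CV² = 8.65.
Then θ = mean/k = 17.2/8.65 = 1.99.

k ≈ 8.65, θ ≈ 1.99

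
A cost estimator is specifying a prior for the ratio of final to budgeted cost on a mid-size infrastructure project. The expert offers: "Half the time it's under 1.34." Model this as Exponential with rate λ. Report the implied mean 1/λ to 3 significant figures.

mean ≈ 1.93

Exponential median = ln 2 / λ, so λ = ln 2 / 1.34 = 0.517.
Mean = 1/λ = 1.93.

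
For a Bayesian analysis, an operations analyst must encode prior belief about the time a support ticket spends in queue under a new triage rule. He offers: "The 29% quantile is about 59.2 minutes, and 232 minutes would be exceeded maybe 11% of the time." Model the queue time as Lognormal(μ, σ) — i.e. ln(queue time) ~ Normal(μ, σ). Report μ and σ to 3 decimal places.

If T ~ Lognormal(μ,σ) then ln T ~ Normal(μ,σ), so the p-quantile of ln T is μ + z_p·σ.
ln(59.2) = 4.081 and ln(232) = 5.447; z_{0.29} = -0.5534, z_{0.89} = 1.227.
σ = (5.447 − 4.081)/(1.227 − (-0.5534)) = 0.767.
μ = 4.081 − (-0.5534)·0.767 = 4.506.

μ ≈ 4.506, σ ≈ 0.767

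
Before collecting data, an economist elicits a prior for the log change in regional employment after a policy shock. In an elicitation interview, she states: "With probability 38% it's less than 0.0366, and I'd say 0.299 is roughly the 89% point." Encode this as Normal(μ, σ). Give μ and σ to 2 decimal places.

The p-quantile of Normal(μ,σ) is μ + z_p·σ, with z_{0.38} = -0.3055 and z_{0.89} = 1.227.
Eliminate σ: μ = (z₂·x₁ − z₁·x₂)/(z₂ − z₁) = (1.227·0.0366 − (-0.3055)·0.299)/1.532 = 0.09.
Then σ = (x₂ − x₁)/(z₂ − z₁) = (0.299 − 0.0366)/1.532 = 0.17.

μ = 0.09, σ = 0.17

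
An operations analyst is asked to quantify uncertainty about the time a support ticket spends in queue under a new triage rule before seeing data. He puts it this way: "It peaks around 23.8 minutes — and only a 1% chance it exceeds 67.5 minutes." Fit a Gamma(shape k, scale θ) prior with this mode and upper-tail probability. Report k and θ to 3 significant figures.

Gamma(k,θ) with k>1 has mode (k−1)θ, so θ = 23.8/(k−1).
Need P(X < 67.5) = 0.99 with θ tied to k this way. Start at k = 2, θ = 23.8: P(X<67.5) ≈ 0.775.
Too low — raise k to concentrate. Iterating converges to k ≈ 5.2.
Then θ = 23.8/(5.2−1) ≈ 5.67.

k ≈ 5.2, θ ≈ 5.67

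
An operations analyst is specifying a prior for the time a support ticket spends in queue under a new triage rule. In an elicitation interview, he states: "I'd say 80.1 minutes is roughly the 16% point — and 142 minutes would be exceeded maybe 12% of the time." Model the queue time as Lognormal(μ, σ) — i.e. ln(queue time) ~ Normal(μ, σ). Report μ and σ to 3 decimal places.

μ ≈ 4.646, σ ≈ 0.264

If T ~ Lognormal(μ,σ) then ln T ~ Normal(μ,σ), so the p-quantile of ln T is μ + z_p·σ.
ln(80.1) = 4.383 and ln(142) = 4.956; z_{0.16} = -0.9945, z_{0.88} = 1.175.
σ = (4.956 − 4.383)/(1.175 − (-0.9945)) = 0.264.
μ = 4.383 − (-0.9945)·0.264 = 4.646.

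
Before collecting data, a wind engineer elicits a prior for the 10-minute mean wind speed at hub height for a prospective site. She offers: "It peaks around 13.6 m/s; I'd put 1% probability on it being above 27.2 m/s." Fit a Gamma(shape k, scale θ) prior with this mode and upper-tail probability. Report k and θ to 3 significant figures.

k ≈ 11.2, θ ≈ 1.33

Gamma(k,θ) with k>1 has mode (k−1)θ, so θ = 13.6/(k−1).
Need P(X < 27.2) = 0.99 with θ tied to k this way. Start at k = 2, θ = 13.6: P(X<27.2) ≈ 0.594.
Too low — raise k to concentrate. Iterating converges to k ≈ 11.2.
Then θ = 13.6/(11.2−1) ≈ 1.33.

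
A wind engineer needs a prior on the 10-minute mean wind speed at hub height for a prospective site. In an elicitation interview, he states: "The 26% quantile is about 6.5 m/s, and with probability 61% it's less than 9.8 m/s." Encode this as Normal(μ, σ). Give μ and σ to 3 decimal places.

μ = 8.801, σ = 3.577

The p-quantile of Normal(μ,σ) is μ + z_p·σ, with z_{0.26} = -0.6433 and z_{0.61} = 0.2793.
Eliminate σ: μ = (z₂·x₁ − z₁·x₂)/(z₂ − z₁) = (0.2793·6.5 − (-0.6433)·9.8)/0.9227 = 8.801.
Then σ = (x₂ − x₁)/(z₂ − z₁) = (9.8 − 6.5)/0.9227 = 3.577.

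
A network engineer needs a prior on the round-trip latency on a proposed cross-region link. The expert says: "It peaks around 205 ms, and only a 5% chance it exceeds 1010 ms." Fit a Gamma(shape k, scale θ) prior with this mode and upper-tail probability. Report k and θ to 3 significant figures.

k ≈ 1.94, θ ≈ 217

Gamma(k,θ) with k>1 has mode (k−1)θ, so θ = 205/(k−1).
Need P(X < 1010) = 0.95 with θ tied to k this way. Start at k = 2, θ = 205: P(X<1010) ≈ 0.957.
Too high — lower k to spread out. Iterating converges to k ≈ 1.94.
Then θ = 205/(1.94−1) ≈ 217.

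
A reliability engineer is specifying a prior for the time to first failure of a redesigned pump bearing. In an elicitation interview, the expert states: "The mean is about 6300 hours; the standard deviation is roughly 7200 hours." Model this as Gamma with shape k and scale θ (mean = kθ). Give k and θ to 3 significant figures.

k ≈ 0.766, θ ≈ 8230

For Gamma(k, scale θ): mean = kθ, variance = kθ², so CV = 1/√k.
CV = SD/mean = 7200/6300 = 1.143, hence k = 1/CV² = 0.766.
Then θ = mean/k = 6300/0.766 = 8230.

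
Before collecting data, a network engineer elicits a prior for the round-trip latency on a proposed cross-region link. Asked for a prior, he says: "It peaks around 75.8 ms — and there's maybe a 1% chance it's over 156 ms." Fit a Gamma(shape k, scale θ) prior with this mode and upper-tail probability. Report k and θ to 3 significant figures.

k ≈ 10.4, θ ≈ 8.08

Gamma(k,θ) with k>1 has mode (k−1)θ, so θ = 75.8/(k−1).
Need P(X < 156) = 0.99 with θ tied to k this way. Start at k = 2, θ = 75.8: P(X<156) ≈ 0.609.
Too low — raise k to concentrate. Iterating converges to k ≈ 10.4.
Then θ = 75.8/(10.4−1) ≈ 8.08.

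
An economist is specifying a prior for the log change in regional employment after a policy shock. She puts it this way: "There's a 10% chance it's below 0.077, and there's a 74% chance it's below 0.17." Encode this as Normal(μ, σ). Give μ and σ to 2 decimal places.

For Normal(μ,σ), the p-quantile is μ + z_p·σ. Here z_{0.1} = -1.282, z_{0.74} = 0.6433.
So 0.077 = μ − 1.282σ and 0.17 = μ + 0.6433σ.
Subtracting: σ = (0.17 − 0.077)/(0.6433 − (-1.282)) = 0.05.
Then μ = 0.077 − (-1.282)·0.05 = 0.14.

μ = 0.14, σ = 0.05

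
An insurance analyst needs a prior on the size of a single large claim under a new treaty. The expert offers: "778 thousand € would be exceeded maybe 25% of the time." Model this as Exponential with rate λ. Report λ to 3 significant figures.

P(T > 778.0) = e^(−λ·778.0) = 0.25, so λ = −ln(0.25)/778.0 = 0.00178.

λ ≈ 0.00178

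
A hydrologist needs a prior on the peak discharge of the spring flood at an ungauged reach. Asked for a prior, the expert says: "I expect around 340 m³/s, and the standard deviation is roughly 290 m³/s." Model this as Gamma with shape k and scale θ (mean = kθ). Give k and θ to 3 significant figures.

For Gamma(k, scale θ): mean = kθ, variance = kθ², so CV = 1/√k.
CV = SD/mean = 290/340 = 0.8529, hence k = 1/CV² = 1.37.
Then θ = mean/k = 340/1.37 = 247.

k ≈ 1.37, θ ≈ 247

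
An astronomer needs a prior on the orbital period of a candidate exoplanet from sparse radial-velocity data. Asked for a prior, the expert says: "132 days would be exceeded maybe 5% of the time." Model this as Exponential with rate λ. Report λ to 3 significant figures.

P(T > 132.0) = e^(−λ·132.0) = 0.05, so λ = −ln(0.05)/132.0 = 0.0227.

λ ≈ 0.0227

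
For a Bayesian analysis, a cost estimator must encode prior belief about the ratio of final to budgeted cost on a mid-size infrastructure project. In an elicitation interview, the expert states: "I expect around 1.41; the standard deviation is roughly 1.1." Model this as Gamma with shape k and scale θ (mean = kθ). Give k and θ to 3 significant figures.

k ≈ 1.64, θ ≈ 0.858

For Gamma(k, scale θ): mean = kθ, variance = kθ², so CV = 1/√k.
CV = SD/mean = 1.1/1.41 = 0.7801, hence k = 1/CV² = 1.64.
Then θ = mean/k = 1.41/1.64 = 0.858.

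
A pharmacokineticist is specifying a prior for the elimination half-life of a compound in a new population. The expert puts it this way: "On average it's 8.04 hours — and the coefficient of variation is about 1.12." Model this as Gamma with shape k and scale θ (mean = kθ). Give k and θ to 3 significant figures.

For Gamma(k, scale θ): mean = kθ, variance = kθ², so CV = 1/√k.
CV = 1.12, hence k = 1/CV² = 0.797.
Then θ = mean/k = 8.04/0.797 = 10.1.

k ≈ 0.797, θ ≈ 10.1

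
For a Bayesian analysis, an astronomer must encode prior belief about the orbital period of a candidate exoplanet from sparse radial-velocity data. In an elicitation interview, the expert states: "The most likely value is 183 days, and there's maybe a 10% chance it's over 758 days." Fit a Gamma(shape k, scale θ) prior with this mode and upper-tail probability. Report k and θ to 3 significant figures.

Gamma(k,θ) with k>1 has mode (k−1)θ, so θ = 183/(k−1).
Need P(X < 758) = 0.9 with θ tied to k this way. Start at k = 2, θ = 183: P(X<758) ≈ 0.918.
Too high — lower k to spread out. Iterating converges to k ≈ 1.9.
Then θ = 183/(1.9−1) ≈ 202.

k ≈ 1.9, θ ≈ 202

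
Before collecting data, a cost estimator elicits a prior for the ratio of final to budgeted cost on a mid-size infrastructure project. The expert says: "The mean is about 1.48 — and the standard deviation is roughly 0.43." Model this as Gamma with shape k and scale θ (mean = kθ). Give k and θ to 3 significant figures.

k ≈ 11.8, θ ≈ 0.125

For Gamma(k, scale θ): mean = kθ, variance = kθ², so CV = 1/√k.
CV = SD/mean = 0.43/1.48 = 0.2905, hence k = 1/CV² = 11.8.
Then θ = mean/k = 1.48/11.8 = 0.125.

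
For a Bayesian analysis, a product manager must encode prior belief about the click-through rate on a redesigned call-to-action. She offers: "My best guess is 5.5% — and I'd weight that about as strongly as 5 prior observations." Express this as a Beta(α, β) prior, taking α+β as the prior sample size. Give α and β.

α = 0.275, β = 4.725

Under the effective-sample-size interpretation, Beta(α, β) has prior mean α/(α+β) and prior sample size α+β.
So α+β = 5 and α/(α+β) = 0.055, giving α = 0.055·5 = 0.275 and β = 5 − 0.275 = 4.725.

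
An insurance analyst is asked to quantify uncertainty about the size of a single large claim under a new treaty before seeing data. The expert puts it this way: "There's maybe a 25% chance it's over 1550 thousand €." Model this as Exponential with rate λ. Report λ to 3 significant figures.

P(T > 1550.0) = e^(−λ·1550.0) = 0.25, so λ = −ln(0.25)/1550.0 = 0.000894.

λ ≈ 0.000894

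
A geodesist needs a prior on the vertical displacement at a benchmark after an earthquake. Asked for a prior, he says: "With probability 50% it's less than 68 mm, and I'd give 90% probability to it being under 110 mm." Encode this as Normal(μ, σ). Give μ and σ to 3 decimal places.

μ = 68.000, σ = 32.773

For Normal(μ,σ), the p-quantile is μ + z_p·σ. Here z_{0.5} = 0, z_{0.9} = 1.282.
So 68 = μ + 0σ and 110 = μ + 1.282σ.
Subtracting: σ = (110 − 68)/(1.282 − (0)) = 32.773.
Then μ = 68 − (0)·32.773 = 68.000.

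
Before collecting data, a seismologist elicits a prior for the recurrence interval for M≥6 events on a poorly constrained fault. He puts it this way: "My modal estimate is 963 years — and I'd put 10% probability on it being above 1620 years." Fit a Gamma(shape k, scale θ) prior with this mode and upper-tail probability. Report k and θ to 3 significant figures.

k ≈ 7.99, θ ≈ 138

Gamma(k,θ) with k>1 has mode (k−1)θ, so θ = 963/(k−1).
Need P(X < 1620) = 0.9 with θ tied to k this way. Start at k = 2, θ = 963: P(X<1620) ≈ 0.501.
Too low — raise k to concentrate. Iterating converges to k ≈ 7.99.
Then θ = 963/(7.99−1) ≈ 138.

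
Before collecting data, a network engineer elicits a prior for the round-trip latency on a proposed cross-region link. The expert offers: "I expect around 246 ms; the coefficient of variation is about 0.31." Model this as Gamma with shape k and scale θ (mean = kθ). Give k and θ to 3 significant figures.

For Gamma(k, scale θ): mean = kθ, variance = kθ², so CV = 1/√k.
CV = 0.31, hence k = 1/CV² = 10.4.
Then θ = mean/k = 246/10.4 = 23.6.

k ≈ 10.4, θ ≈ 23.6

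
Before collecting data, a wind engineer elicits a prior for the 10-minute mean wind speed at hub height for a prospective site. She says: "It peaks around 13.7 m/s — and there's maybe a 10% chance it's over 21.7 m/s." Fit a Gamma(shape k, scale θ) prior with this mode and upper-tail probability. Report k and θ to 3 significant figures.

Gamma(k,θ) with k>1 has mode (k−1)θ, so θ = 13.7/(k−1).
Need P(X < 21.7) = 0.9 with θ tied to k this way. Start at k = 2, θ = 13.7: P(X<21.7) ≈ 0.470.
Too low — raise k to concentrate. Iterating converges to k ≈ 9.87.
Then θ = 13.7/(9.87−1) ≈ 1.54.

k ≈ 9.87, θ ≈ 1.54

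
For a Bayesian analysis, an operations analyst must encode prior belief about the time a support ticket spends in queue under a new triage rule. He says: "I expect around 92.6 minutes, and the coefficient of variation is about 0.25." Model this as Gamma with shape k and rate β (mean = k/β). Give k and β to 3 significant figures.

For Gamma(k, rate β): mean = k/β, variance = k/β², so CV = 1/√k.
CV = 0.25, hence k = 1/CV² = 16.
Then β = k/mean = 16/92.6 = 0.173.

k ≈ 16, β ≈ 0.173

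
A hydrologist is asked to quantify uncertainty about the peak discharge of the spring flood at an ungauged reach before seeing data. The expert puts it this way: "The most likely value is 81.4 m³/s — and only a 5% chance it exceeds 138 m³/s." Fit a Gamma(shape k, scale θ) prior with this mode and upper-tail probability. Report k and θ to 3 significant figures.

Gamma(k,θ) with k>1 has mode (k−1)θ, so θ = 81.4/(k−1).
Need P(X < 138) = 0.95 with θ tied to k this way. Start at k = 2, θ = 81.4: P(X<138) ≈ 0.505.
Too low — raise k to concentrate. Iterating converges to k ≈ 11.
Then θ = 81.4/(11−1) ≈ 8.12.

k ≈ 11, θ ≈ 8.12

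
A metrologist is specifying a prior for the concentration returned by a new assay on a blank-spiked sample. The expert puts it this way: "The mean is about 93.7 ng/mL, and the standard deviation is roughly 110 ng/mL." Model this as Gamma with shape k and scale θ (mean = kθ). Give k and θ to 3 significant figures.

For Gamma(k, scale θ): mean = kθ, variance = kθ², so CV = 1/√k.
CV = SD/mean = 110/93.7 = 1.174, hence k = 1/CV² = 0.726.
Then θ = mean/k = 93.7/0.726 = 129.

k ≈ 0.726, θ ≈ 129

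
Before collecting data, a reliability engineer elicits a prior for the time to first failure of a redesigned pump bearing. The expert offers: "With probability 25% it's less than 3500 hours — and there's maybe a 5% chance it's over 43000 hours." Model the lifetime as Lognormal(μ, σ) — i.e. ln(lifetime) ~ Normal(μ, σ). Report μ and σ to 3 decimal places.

μ ≈ 8.890, σ ≈ 1.082

If T ~ Lognormal(μ,σ) then ln T ~ Normal(μ,σ), so the p-quantile of ln T is μ + z_p·σ.
ln(3500) = 8.161 and ln(43000) = 10.67; z_{0.25} = -0.6745, z_{0.95} = 1.645.
σ = (10.67 − 8.161)/(1.645 − (-0.6745)) = 1.082.
μ = 8.161 − (-0.6745)·1.082 = 8.890.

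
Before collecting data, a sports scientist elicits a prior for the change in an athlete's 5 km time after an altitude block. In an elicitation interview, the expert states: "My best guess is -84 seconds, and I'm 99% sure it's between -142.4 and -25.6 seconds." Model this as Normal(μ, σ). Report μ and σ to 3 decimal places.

μ = -84.000, σ = 22.672

A symmetric 99% interval runs μ ± z·σ with z = 2.576.
Half-width = 58.4, so σ = 58.4/2.576 = 22.672.
μ is the stated best guess, -84.000.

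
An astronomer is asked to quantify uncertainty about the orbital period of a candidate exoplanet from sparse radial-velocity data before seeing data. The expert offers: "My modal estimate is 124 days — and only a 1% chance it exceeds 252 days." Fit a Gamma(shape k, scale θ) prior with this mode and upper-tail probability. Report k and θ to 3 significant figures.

Gamma(k,θ) with k>1 has mode (k−1)θ, so θ = 124/(k−1).
Need P(X < 252) = 0.99 with θ tied to k this way. Start at k = 2, θ = 124: P(X<252) ≈ 0.603.
Too low — raise k to concentrate. Iterating converges to k ≈ 10.7.
Then θ = 124/(10.7−1) ≈ 12.7.

k ≈ 10.7, θ ≈ 12.7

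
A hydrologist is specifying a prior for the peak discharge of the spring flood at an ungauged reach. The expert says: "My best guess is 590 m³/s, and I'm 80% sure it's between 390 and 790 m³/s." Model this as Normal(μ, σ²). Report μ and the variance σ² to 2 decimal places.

A symmetric 80% interval runs μ ± z·σ with z = 1.282.
Half-width = 200, so σ = 200/1.282 = 156.061 and σ² = 24354.98.
μ is the stated best guess, 590.00.

μ = 590.00, σ² = 24354.98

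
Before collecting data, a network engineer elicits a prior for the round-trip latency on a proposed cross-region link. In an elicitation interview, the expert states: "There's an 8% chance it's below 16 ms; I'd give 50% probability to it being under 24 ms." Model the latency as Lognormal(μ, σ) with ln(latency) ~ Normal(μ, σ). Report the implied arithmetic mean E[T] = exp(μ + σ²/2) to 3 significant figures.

If T ~ Lognormal(μ,σ) then ln T ~ Normal(μ,σ), so the p-quantile of ln T is μ + z_p·σ.
ln(16) = 2.773 and ln(24) = 3.178; z_{0.08} = -1.405, z_{0.5} = 0.
σ = (3.178 − 2.773)/(0 − (-1.405)) = 0.289.
μ = 2.773 − (-1.405)·0.289 = 3.178.
E[T] = exp(μ + σ²/2) = exp(3.178 + 0.0416) = 25 ms.

E[T] ≈ 25 ms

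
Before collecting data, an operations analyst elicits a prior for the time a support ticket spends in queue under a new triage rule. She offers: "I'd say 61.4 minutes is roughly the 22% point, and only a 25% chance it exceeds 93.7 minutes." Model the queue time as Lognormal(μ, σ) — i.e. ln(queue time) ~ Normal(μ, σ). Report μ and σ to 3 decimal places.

μ ≈ 4.343, σ ≈ 0.292

If T ~ Lognormal(μ,σ) then ln T ~ Normal(μ,σ), so the p-quantile of ln T is μ + z_p·σ.
ln(61.4) = 4.117 and ln(93.7) = 4.54; z_{0.22} = -0.7722, z_{0.75} = 0.6745.
σ = (4.54 − 4.117)/(0.6745 − (-0.7722)) = 0.292.
μ = 4.117 − (-0.7722)·0.292 = 4.343.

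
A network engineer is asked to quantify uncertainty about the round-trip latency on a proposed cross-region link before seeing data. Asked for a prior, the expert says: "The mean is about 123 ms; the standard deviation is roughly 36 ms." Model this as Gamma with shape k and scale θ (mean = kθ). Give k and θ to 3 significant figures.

For Gamma(k, scale θ): mean = kθ, variance = kθ², so CV = 1/√k.
CV = SD/mean = 36/123 = 0.2927, hence k = 1/CV² = 11.7.
Then θ = mean/k = 123/11.7 = 10.5.

k ≈ 11.7, θ ≈ 10.5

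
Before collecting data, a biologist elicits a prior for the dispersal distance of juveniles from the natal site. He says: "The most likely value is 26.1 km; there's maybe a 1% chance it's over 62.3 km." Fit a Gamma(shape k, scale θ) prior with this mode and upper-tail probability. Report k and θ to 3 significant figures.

Gamma(k,θ) with k>1 has mode (k−1)θ, so θ = 26.1/(k−1).
Need P(X < 62.3) = 0.99 with θ tied to k this way. Start at k = 2, θ = 26.1: P(X<62.3) ≈ 0.689.
Too low — raise k to concentrate. Iterating converges to k ≈ 7.26.
Then θ = 26.1/(7.26−1) ≈ 4.17.

k ≈ 7.26, θ ≈ 4.17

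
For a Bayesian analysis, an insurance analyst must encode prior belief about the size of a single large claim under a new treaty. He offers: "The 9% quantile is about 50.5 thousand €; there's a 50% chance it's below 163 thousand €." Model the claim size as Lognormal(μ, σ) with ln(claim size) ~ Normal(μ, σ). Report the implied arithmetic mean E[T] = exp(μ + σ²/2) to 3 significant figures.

E[T] ≈ 239 thousand €

If T ~ Lognormal(μ,σ) then ln T ~ Normal(μ,σ), so the p-quantile of ln T is μ + z_p·σ.
ln(50.5) = 3.922 and ln(163) = 5.094; z_{0.09} = -1.341, z_{0.5} = 0.
σ = (5.094 − 3.922)/(0 − (-1.341)) = 0.874.
μ = 3.922 − (-1.341)·0.874 = 5.094.
E[T] = exp(μ + σ²/2) = exp(5.094 + 0.3819) = 239 thousand €.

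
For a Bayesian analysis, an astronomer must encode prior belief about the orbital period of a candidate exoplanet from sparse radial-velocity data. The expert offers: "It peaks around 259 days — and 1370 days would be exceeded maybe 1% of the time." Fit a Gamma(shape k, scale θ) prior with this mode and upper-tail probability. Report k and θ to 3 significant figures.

Gamma(k,θ) with k>1 has mode (k−1)θ, so θ = 259/(k−1).
Need P(X < 1370) = 0.99 with θ tied to k this way. Start at k = 2, θ = 259: P(X<1370) ≈ 0.968.
Too low — raise k to concentrate. Iterating converges to k ≈ 2.39.
Then θ = 259/(2.39−1) ≈ 186.

k ≈ 2.39, θ ≈ 186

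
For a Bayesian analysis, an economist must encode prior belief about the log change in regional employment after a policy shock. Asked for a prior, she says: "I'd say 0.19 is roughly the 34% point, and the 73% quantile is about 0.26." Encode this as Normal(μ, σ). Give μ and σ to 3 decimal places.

μ = 0.218, σ = 0.068

The p-quantile of Normal(μ,σ) is μ + z_p·σ, with z_{0.34} = -0.4125 and z_{0.73} = 0.6128.
Eliminate σ: μ = (z₂·x₁ − z₁·x₂)/(z₂ − z₁) = (0.6128·0.19 − (-0.4125)·0.26)/1.025 = 0.218.
Then σ = (x₂ − x₁)/(z₂ − z₁) = (0.26 − 0.19)/1.025 = 0.068.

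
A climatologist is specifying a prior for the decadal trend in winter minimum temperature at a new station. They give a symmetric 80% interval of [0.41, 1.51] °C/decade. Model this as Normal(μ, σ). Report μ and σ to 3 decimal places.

μ = 0.960, σ = 0.429

A symmetric 80% interval runs μ ± z·σ with z = 1.282.
Half-width = 0.55, so σ = 0.55/1.282 = 0.429.
μ is the interval midpoint, 0.960.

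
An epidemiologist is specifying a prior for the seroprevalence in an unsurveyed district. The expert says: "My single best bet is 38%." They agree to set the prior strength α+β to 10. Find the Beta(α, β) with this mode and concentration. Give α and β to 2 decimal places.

α = 4.04, β = 5.96

For α,β > 1 the Beta mode is (α−1)/(α+β−2). With α+β = 10, the mode is (α−1)/8.
Set (α−1)/8 = 0.38 → α = 1 + 0.38·8 = 4.04.
β = 10 − α = 5.96.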